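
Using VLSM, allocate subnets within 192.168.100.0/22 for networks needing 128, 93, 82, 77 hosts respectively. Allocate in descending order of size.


128 hosts -> /24 (254 usable): 192.168.100.0/24
93 hosts -> /25 (126 usable): 192.168.101.0/25
82 hosts -> /25 (126 usable): 192.168.101.128/25
77 hosts -> /25 (126 usable): 192.168.102.0/25
Allocation: 192.168.100.0/24 (128 hosts, 254 usable); 192.168.101.0/25 (93 hosts, 126 usable); 192.168.101.128/25 (82 hosts, 126 usable); 192.168.102.0/25 (77 hosts, 126 usable)


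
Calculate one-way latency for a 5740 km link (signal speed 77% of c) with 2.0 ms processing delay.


Speed = 0.77 * 3e5 km/s = 231000 km/s
Propagation delay = 5740 / 231000 = 0.0248 s = 24.8485 ms
Processing delay = 2.0 ms
Total one-way latency = 26.8485 ms


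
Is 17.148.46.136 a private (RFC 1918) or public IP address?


RFC 1918 private ranges:
  10.0.0.0/8 (10.0.0.0 - 10.255.255.255)
  172.16.0.0/12 (172.16.0.0 - 172.31.255.255)
  192.168.0.0/16 (192.168.0.0 - 192.168.255.255)
Public (not in any RFC 1918 range)


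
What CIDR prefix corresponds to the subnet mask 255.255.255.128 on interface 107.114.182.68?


Binary: 11111111.11111111.11111111.10000000
Count leading 1s
Prefix: /25


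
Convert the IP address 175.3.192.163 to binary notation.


175 = 10101111
3 = 00000011
192 = 11000000
163 = 10100011
Binary: 10101111.00000011.11000000.10100011


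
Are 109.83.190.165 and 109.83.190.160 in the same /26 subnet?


Mask: 255.255.255.192
109.83.190.165 AND mask = 109.83.190.128
109.83.190.160 AND mask = 109.83.190.128
Yes, same subnet (109.83.190.128)


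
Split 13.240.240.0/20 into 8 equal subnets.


New prefix = 20 + 3 = 23
Each subnet has 512 addresses
  13.240.240.0/23
  13.240.242.0/23
  13.240.244.0/23
  13.240.246.0/23
  13.240.248.0/23
  13.240.250.0/23
  13.240.252.0/23
  13.240.254.0/23
Subnets: 13.240.240.0/23, 13.240.242.0/23, 13.240.244.0/23, 13.240.246.0/23, 13.240.248.0/23, 13.240.250.0/23, 13.240.252.0/23, 13.240.254.0/23


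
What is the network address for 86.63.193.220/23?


IP:   01010110.00111111.11000001.11011100
Mask: 11111111.11111111.11111110.00000000
AND operation:
Net:  01010110.00111111.11000000.00000000
Network: 86.63.192.0/23


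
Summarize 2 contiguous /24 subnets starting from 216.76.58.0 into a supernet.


Original prefix: /24
Number of subnets: 2 = 2^1
New prefix = 24 - 1 = 23
Supernet: 216.76.58.0/23


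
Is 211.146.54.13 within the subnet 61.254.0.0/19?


Subnet network: 61.254.0.0
Test IP AND mask: 211.146.32.0
No, 211.146.54.13 is not in 61.254.0.0/19


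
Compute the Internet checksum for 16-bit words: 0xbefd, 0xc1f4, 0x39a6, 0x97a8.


Sum all words (with carry folding):
+ 0xbefd = 0xbefd
+ 0xc1f4 = 0x80f2
+ 0x39a6 = 0xba98
+ 0x97a8 = 0x5241
One's complement: ~0x5241
Checksum = 0xadbe


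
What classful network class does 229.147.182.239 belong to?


First octet: 229
Binary: 11100101
1110xxxx -> Class D (224-239)
Class D (multicast), default mask N/A


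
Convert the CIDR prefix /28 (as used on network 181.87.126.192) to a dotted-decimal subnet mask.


/28 means 28 network bits, 4 host bits
Binary: 11111111111111111111111111110000
Mask: 255.255.255.240


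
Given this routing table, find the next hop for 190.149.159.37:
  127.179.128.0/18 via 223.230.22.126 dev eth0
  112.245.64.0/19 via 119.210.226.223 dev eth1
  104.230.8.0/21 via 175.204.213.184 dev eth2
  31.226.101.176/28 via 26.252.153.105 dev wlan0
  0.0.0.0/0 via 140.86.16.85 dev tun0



Longest prefix match for 190.149.159.37:
  /18 127.179.128.0: no
  /19 112.245.64.0: no
  /21 104.230.8.0: no
  /28 31.226.101.176: no
  /0 0.0.0.0: MATCH
Selected: next-hop 140.86.16.85 via tun0 (matched /0)


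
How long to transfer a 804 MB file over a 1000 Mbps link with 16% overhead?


Effective throughput = 1000 * (1 - 16/100) = 840 Mbps
File size in Mb = 804 * 8 = 6432 Mb
Time = 6432 / 840
Time = 7.6571 seconds


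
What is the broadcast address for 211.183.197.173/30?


Network: 211.183.197.172/30
Host bits = 2
Set all host bits to 1:
Broadcast: 211.183.197.175


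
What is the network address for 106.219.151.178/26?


IP:   01101010.11011011.10010111.10110010
Mask: 11111111.11111111.11111111.11000000
AND operation:
Net:  01101010.11011011.10010111.10000000
Network: 106.219.151.128/26


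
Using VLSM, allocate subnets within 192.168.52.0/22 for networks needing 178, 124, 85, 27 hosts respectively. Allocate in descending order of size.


178 hosts -> /24 (254 usable): 192.168.52.0/24
124 hosts -> /25 (126 usable): 192.168.53.0/25
85 hosts -> /25 (126 usable): 192.168.53.128/25
27 hosts -> /27 (30 usable): 192.168.54.0/27
Allocation: 192.168.52.0/24 (178 hosts, 254 usable); 192.168.53.0/25 (124 hosts, 126 usable); 192.168.53.128/25 (85 hosts, 126 usable); 192.168.54.0/27 (27 hosts, 30 usable)


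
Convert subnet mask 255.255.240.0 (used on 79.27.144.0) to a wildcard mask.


Subnet mask: 255.255.240.0
Wildcard = 255.255.255.255 - subnet mask
255 - 255 = 0
255 - 255 = 0
255 - 240 = 15
255 - 0 = 255
Wildcard: 0.0.15.255


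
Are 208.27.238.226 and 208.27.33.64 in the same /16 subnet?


Mask: 255.255.0.0
208.27.238.226 AND mask = 208.27.0.0
208.27.33.64 AND mask = 208.27.0.0
Yes, same subnet (208.27.0.0)


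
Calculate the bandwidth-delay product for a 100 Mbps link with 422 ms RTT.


BDP = bandwidth * RTT
= 100 Mbps * 422 ms
= 100 * 1e6 * 422 / 1000 bits
= 42200000 bits
= 5275000 bytes
= 5151.3672 KB
BDP = 42200000 bits (5275000 bytes)


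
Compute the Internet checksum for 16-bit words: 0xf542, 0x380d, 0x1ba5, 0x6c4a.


Sum all words (with carry folding):
+ 0xf542 = 0xf542
+ 0x380d = 0x2d50
+ 0x1ba5 = 0x48f5
+ 0x6c4a = 0xb53f
One's complement: ~0xb53f
Checksum = 0x4ac0


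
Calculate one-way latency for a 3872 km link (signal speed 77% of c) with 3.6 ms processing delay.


Speed = 0.77 * 3e5 km/s = 231000 km/s
Propagation delay = 3872 / 231000 = 0.0168 s = 16.7619 ms
Processing delay = 3.6 ms
Total one-way latency = 20.3619 ms


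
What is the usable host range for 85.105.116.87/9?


Network: 85.0.0.0
Broadcast: 85.127.255.255
First usable = network + 1
Last usable = broadcast - 1
Range: 85.0.0.1 to 85.127.255.254


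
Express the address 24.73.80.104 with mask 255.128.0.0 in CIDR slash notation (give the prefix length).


Binary: 11111111.10000000.00000000.00000000
Count leading 1s
Prefix: /9


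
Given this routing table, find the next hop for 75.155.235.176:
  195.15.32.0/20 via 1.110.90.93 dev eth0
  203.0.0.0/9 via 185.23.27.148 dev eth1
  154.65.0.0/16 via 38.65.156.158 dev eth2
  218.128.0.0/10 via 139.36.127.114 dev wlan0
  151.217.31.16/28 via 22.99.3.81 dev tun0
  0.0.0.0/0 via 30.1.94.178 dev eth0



Longest prefix match for 75.155.235.176:
  /20 195.15.32.0: no
  /9 203.0.0.0: no
  /16 154.65.0.0: no
  /10 218.128.0.0: no
  /28 151.217.31.16: no
  /0 0.0.0.0: MATCH
Selected: next-hop 30.1.94.178 via eth0 (matched /0)


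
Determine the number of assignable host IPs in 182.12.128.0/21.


Host bits = 32 - 21 = 11
Total addresses = 2^11 = 2048
Usable = total - 2 (network and broadcast)
Usable hosts: 2046


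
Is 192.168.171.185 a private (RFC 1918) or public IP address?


RFC 1918 private ranges:
  10.0.0.0/8 (10.0.0.0 - 10.255.255.255)
  172.16.0.0/12 (172.16.0.0 - 172.31.255.255)
  192.168.0.0/16 (192.168.0.0 - 192.168.255.255)
Private (in 192.168.0.0/16)


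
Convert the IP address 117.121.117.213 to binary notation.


117 = 01110101
121 = 01111001
117 = 01110101
213 = 11010101
Binary: 01110101.01111001.01110101.11010101


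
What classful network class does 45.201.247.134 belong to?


First octet: 45
Binary: 00101101
0xxxxxxx -> Class A (1-126)
Class A, default mask 255.0.0.0 (/8)


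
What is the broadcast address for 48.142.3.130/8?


Network: 48.0.0.0/8
Host bits = 24
Set all host bits to 1:
Broadcast: 48.255.255.255


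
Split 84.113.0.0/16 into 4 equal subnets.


New prefix = 16 + 2 = 18
Each subnet has 16384 addresses
  84.113.0.0/18
  84.113.64.0/18
  84.113.128.0/18
  84.113.192.0/18
Subnets: 84.113.0.0/18, 84.113.64.0/18, 84.113.128.0/18, 84.113.192.0/18


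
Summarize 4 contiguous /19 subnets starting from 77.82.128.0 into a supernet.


Original prefix: /19
Number of subnets: 4 = 2^2
New prefix = 19 - 2 = 17
Supernet: 77.82.128.0/17


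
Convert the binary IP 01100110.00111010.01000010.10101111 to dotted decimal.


01100110 = 102
00111010 = 58
01000010 = 66
10101111 = 175
IP: 102.58.66.175


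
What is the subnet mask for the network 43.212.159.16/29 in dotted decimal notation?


/29 means 29 network bits, 3 host bits
Binary: 11111111111111111111111111111000
Mask: 255.255.255.248


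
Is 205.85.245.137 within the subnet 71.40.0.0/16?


Subnet network: 71.40.0.0
Test IP AND mask: 205.85.0.0
No, 205.85.245.137 is not in 71.40.0.0/16


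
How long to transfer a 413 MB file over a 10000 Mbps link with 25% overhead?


Effective throughput = 10000 * (1 - 25/100) = 7500 Mbps
File size in Mb = 413 * 8 = 3304 Mb
Time = 3304 / 7500
Time = 0.4405 seconds


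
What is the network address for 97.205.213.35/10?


IP:   01100001.11001101.11010101.00100011
Mask: 11111111.11000000.00000000.00000000
AND operation:
Net:  01100001.11000000.00000000.00000000
Network: 97.192.0.0/10


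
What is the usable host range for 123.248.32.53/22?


Network: 123.248.32.0
Broadcast: 123.248.35.255
First usable = network + 1
Last usable = broadcast - 1
Range: 123.248.32.1 to 123.248.35.254


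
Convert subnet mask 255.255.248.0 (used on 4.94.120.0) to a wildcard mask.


Subnet mask: 255.255.248.0
Wildcard = 255.255.255.255 - subnet mask
255 - 255 = 0
255 - 255 = 0
255 - 248 = 7
255 - 0 = 255
Wildcard: 0.0.7.255


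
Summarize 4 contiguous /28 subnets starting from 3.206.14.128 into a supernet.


Original prefix: /28
Number of subnets: 4 = 2^2
New prefix = 28 - 2 = 26
Supernet: 3.206.14.128/26


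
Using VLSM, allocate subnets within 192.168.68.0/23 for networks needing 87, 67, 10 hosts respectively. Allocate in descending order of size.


87 hosts -> /25 (126 usable): 192.168.68.0/25
67 hosts -> /25 (126 usable): 192.168.68.128/25
10 hosts -> /28 (14 usable): 192.168.69.0/28
Allocation: 192.168.68.0/25 (87 hosts, 126 usable); 192.168.68.128/25 (67 hosts, 126 usable); 192.168.69.0/28 (10 hosts, 14 usable)


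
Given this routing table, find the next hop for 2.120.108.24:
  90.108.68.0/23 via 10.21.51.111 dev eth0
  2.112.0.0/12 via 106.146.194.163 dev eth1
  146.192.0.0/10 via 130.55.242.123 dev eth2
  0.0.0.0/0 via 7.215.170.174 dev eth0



Longest prefix match for 2.120.108.24:
  /23 90.108.68.0: no
  /12 2.112.0.0: MATCH
  /10 146.192.0.0: no
  /0 0.0.0.0: MATCH
Selected: next-hop 106.146.194.163 via eth1 (matched /12)


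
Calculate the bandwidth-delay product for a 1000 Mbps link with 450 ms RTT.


BDP = bandwidth * RTT
= 1000 Mbps * 450 ms
= 1000 * 1e6 * 450 / 1000 bits
= 450000000 bits
= 56250000 bytes
= 54931.6406 KB
BDP = 450000000 bits (56250000 bytes)


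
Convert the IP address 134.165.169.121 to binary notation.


134 = 10000110
165 = 10100101
169 = 10101001
121 = 01111001
Binary: 10000110.10100101.10101001.01111001


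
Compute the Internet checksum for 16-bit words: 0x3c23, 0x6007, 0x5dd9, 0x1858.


Sum all words (with carry folding):
+ 0x3c23 = 0x3c23
+ 0x6007 = 0x9c2a
+ 0x5dd9 = 0xfa03
+ 0x1858 = 0x125c
One's complement: ~0x125c
Checksum = 0xeda3


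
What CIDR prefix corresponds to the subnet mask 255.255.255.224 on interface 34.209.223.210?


Binary: 11111111.11111111.11111111.11100000
Count leading 1s
Prefix: /27


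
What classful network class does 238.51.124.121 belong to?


First octet: 238
Binary: 11101110
1110xxxx -> Class D (224-239)
Class D (multicast), default mask N/A


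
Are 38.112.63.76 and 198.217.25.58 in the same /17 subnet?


Mask: 255.255.128.0
38.112.63.76 AND mask = 38.112.0.0
198.217.25.58 AND mask = 198.217.0.0
No, different subnets (38.112.0.0 vs 198.217.0.0)


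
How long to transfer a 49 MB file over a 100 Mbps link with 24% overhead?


Effective throughput = 100 * (1 - 24/100) = 76 Mbps
File size in Mb = 49 * 8 = 392 Mb
Time = 392 / 76
Time = 5.1579 seconds


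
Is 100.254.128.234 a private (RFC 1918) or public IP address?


RFC 1918 private ranges:
  10.0.0.0/8 (10.0.0.0 - 10.255.255.255)
  172.16.0.0/12 (172.16.0.0 - 172.31.255.255)
  192.168.0.0/16 (192.168.0.0 - 192.168.255.255)
Public (not in any RFC 1918 range)


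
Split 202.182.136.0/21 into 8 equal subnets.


New prefix = 21 + 3 = 24
Each subnet has 256 addresses
  202.182.136.0/24
  202.182.137.0/24
  202.182.138.0/24
  202.182.139.0/24
  202.182.140.0/24
  202.182.141.0/24
  202.182.142.0/24
  202.182.143.0/24
Subnets: 202.182.136.0/24, 202.182.137.0/24, 202.182.138.0/24, 202.182.139.0/24, 202.182.140.0/24, 202.182.141.0/24, 202.182.142.0/24, 202.182.143.0/24


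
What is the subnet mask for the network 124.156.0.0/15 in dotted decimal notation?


/15 means 15 network bits, 17 host bits
Binary: 11111111111111100000000000000000
Mask: 255.254.0.0


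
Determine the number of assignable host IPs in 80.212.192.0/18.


Host bits = 32 - 18 = 14
Total addresses = 2^14 = 16384
Usable = total - 2 (network and broadcast)
Usable hosts: 16382


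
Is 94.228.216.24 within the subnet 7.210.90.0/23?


Subnet network: 7.210.90.0
Test IP AND mask: 94.228.216.0
No, 94.228.216.24 is not in 7.210.90.0/23


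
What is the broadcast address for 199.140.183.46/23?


Network: 199.140.182.0/23
Host bits = 9
Set all host bits to 1:
Broadcast: 199.140.183.255


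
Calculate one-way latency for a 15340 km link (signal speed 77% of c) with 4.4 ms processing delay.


Speed = 0.77 * 3e5 km/s = 231000 km/s
Propagation delay = 15340 / 231000 = 0.0664 s = 66.4069 ms
Processing delay = 4.4 ms
Total one-way latency = 70.8069 ms


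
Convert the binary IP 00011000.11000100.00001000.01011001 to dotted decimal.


00011000 = 24
11000100 = 196
00001000 = 8
01011001 = 89
IP: 24.196.8.89


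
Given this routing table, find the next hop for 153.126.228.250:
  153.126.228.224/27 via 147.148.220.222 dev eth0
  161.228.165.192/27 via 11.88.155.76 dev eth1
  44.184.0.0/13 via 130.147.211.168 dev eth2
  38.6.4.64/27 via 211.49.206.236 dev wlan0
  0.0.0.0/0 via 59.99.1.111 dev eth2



Longest prefix match for 153.126.228.250:
  /27 153.126.228.224: MATCH
  /27 161.228.165.192: no
  /13 44.184.0.0: no
  /27 38.6.4.64: no
  /0 0.0.0.0: MATCH
Selected: next-hop 147.148.220.222 via eth0 (matched /27)


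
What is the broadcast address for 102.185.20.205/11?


Network: 102.160.0.0/11
Host bits = 21
Set all host bits to 1:
Broadcast: 102.191.255.255


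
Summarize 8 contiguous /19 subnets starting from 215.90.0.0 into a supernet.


Original prefix: /19
Number of subnets: 8 = 2^3
New prefix = 19 - 3 = 16
Supernet: 215.90.0.0/16


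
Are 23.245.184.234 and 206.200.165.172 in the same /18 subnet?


Mask: 255.255.192.0
23.245.184.234 AND mask = 23.245.128.0
206.200.165.172 AND mask = 206.200.128.0
No, different subnets (23.245.128.0 vs 206.200.128.0)


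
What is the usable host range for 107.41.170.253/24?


Network: 107.41.170.0
Broadcast: 107.41.170.255
First usable = network + 1
Last usable = broadcast - 1
Range: 107.41.170.1 to 107.41.170.254


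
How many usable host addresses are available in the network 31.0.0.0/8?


Host bits = 32 - 8 = 24
Total addresses = 2^24 = 16777216
Usable = total - 2 (network and broadcast)
Usable hosts: 16777214


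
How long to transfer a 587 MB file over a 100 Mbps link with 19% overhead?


Effective throughput = 100 * (1 - 19/100) = 81 Mbps
File size in Mb = 587 * 8 = 4696 Mb
Time = 4696 / 81
Time = 57.9753 seconds


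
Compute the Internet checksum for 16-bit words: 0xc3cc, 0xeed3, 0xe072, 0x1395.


Sum all words (with carry folding):
+ 0xc3cc = 0xc3cc
+ 0xeed3 = 0xb2a0
+ 0xe072 = 0x9313
+ 0x1395 = 0xa6a8
One's complement: ~0xa6a8
Checksum = 0x5957


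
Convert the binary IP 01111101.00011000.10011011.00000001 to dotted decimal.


01111101 = 125
00011000 = 24
10011011 = 155
00000001 = 1
IP: 125.24.155.1


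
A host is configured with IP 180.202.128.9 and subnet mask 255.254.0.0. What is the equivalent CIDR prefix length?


Binary: 11111111.11111110.00000000.00000000
Count leading 1s
Prefix: /15


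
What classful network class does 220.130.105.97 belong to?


First octet: 220
Binary: 11011100
110xxxxx -> Class C (192-223)
Class C, default mask 255.255.255.0 (/24)


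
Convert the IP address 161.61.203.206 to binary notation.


161 = 10100001
61 = 00111101
203 = 11001011
206 = 11001110
Binary: 10100001.00111101.11001011.11001110


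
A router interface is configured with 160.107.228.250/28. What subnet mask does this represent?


/28 means 28 network bits, 4 host bits
Binary: 11111111111111111111111111110000
Mask: 255.255.255.240


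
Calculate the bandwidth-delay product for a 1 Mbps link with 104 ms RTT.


BDP = bandwidth * RTT
= 1 Mbps * 104 ms
= 1 * 1e6 * 104 / 1000 bits
= 104000 bits
= 13000 bytes
= 12.6953 KB
BDP = 104000 bits (13000 bytes)


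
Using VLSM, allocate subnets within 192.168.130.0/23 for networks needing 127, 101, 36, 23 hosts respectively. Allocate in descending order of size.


127 hosts -> /24 (254 usable): 192.168.130.0/24
101 hosts -> /25 (126 usable): 192.168.131.0/25
36 hosts -> /26 (62 usable): 192.168.131.128/26
23 hosts -> /27 (30 usable): 192.168.131.192/27
Allocation: 192.168.130.0/24 (127 hosts, 254 usable); 192.168.131.0/25 (101 hosts, 126 usable); 192.168.131.128/26 (36 hosts, 62 usable); 192.168.131.192/27 (23 hosts, 30 usable)


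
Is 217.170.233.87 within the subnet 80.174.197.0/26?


Subnet network: 80.174.197.0
Test IP AND mask: 217.170.233.64
No, 217.170.233.87 is not in 80.174.197.0/26


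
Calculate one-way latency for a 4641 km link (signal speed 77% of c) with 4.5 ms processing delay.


Speed = 0.77 * 3e5 km/s = 231000 km/s
Propagation delay = 4641 / 231000 = 0.0201 s = 20.0909 ms
Processing delay = 4.5 ms
Total one-way latency = 24.5909 ms


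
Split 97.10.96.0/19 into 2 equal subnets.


New prefix = 19 + 1 = 20
Each subnet has 4096 addresses
  97.10.96.0/20
  97.10.112.0/20
Subnets: 97.10.96.0/20, 97.10.112.0/20


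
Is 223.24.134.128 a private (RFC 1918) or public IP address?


RFC 1918 private ranges:
  10.0.0.0/8 (10.0.0.0 - 10.255.255.255)
  172.16.0.0/12 (172.16.0.0 - 172.31.255.255)
  192.168.0.0/16 (192.168.0.0 - 192.168.255.255)
Public (not in any RFC 1918 range)


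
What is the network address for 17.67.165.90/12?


IP:   00010001.01000011.10100101.01011010
Mask: 11111111.11110000.00000000.00000000
AND operation:
Net:  00010001.01000000.00000000.00000000
Network: 17.64.0.0/12


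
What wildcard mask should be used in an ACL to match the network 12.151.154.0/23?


Subnet mask: 255.255.254.0
Wildcard = 255.255.255.255 - subnet mask
255 - 255 = 0
255 - 255 = 0
255 - 254 = 1
255 - 0 = 255
Wildcard: 0.0.1.255


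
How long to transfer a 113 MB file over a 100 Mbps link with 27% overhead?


Effective throughput = 100 * (1 - 27/100) = 73 Mbps
File size in Mb = 113 * 8 = 904 Mb
Time = 904 / 73
Time = 12.3836 seconds


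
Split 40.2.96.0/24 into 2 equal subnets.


New prefix = 24 + 1 = 25
Each subnet has 128 addresses
  40.2.96.0/25
  40.2.96.128/25
Subnets: 40.2.96.0/25, 40.2.96.128/25


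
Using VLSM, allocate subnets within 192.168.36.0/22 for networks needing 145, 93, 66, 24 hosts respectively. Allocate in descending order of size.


145 hosts -> /24 (254 usable): 192.168.36.0/24
93 hosts -> /25 (126 usable): 192.168.37.0/25
66 hosts -> /25 (126 usable): 192.168.37.128/25
24 hosts -> /27 (30 usable): 192.168.38.0/27
Allocation: 192.168.36.0/24 (145 hosts, 254 usable); 192.168.37.0/25 (93 hosts, 126 usable); 192.168.37.128/25 (66 hosts, 126 usable); 192.168.38.0/27 (24 hosts, 30 usable)


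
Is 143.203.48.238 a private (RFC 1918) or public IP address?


RFC 1918 private ranges:
  10.0.0.0/8 (10.0.0.0 - 10.255.255.255)
  172.16.0.0/12 (172.16.0.0 - 172.31.255.255)
  192.168.0.0/16 (192.168.0.0 - 192.168.255.255)
Public (not in any RFC 1918 range)


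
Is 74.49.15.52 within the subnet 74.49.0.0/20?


Subnet network: 74.49.0.0
Test IP AND mask: 74.49.0.0
Yes, 74.49.15.52 is in 74.49.0.0/20


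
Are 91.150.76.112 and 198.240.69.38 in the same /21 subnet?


Mask: 255.255.248.0
91.150.76.112 AND mask = 91.150.72.0
198.240.69.38 AND mask = 198.240.64.0
No, different subnets (91.150.72.0 vs 198.240.64.0)


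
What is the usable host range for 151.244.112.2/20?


Network: 151.244.112.0
Broadcast: 151.244.127.255
First usable = network + 1
Last usable = broadcast - 1
Range: 151.244.112.1 to 151.244.127.254


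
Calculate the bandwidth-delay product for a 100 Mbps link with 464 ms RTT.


BDP = bandwidth * RTT
= 100 Mbps * 464 ms
= 100 * 1e6 * 464 / 1000 bits
= 46400000 bits
= 5800000 bytes
= 5664.0625 KB
BDP = 46400000 bits (5800000 bytes)


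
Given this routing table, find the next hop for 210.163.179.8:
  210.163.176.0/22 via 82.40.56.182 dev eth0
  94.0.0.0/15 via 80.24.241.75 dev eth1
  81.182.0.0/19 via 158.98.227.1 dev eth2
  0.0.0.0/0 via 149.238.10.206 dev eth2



Longest prefix match for 210.163.179.8:
  /22 210.163.176.0: MATCH
  /15 94.0.0.0: no
  /19 81.182.0.0: no
  /0 0.0.0.0: MATCH
Selected: next-hop 82.40.56.182 via eth0 (matched /22)


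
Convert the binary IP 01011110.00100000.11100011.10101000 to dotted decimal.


01011110 = 94
00100000 = 32
11100011 = 227
10101000 = 168
IP: 94.32.227.168


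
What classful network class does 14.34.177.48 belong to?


First octet: 14
Binary: 00001110
0xxxxxxx -> Class A (1-126)
Class A, default mask 255.0.0.0 (/8)


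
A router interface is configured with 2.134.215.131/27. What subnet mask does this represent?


/27 means 27 network bits, 5 host bits
Binary: 11111111111111111111111111100000
Mask: 255.255.255.224


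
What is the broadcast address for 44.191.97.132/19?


Network: 44.191.96.0/19
Host bits = 13
Set all host bits to 1:
Broadcast: 44.191.127.255


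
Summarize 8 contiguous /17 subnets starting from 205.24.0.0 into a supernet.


Original prefix: /17
Number of subnets: 8 = 2^3
New prefix = 17 - 3 = 14
Supernet: 205.24.0.0/14


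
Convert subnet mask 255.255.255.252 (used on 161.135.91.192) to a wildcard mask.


Subnet mask: 255.255.255.252
Wildcard = 255.255.255.255 - subnet mask
255 - 255 = 0
255 - 255 = 0
255 - 255 = 0
255 - 252 = 3
Wildcard: 0.0.0.3


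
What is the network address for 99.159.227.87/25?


IP:   01100011.10011111.11100011.01010111
Mask: 11111111.11111111.11111111.10000000
AND operation:
Net:  01100011.10011111.11100011.00000000
Network: 99.159.227.0/25


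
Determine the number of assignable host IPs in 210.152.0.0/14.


Host bits = 32 - 14 = 18
Total addresses = 2^18 = 262144
Usable = total - 2 (network and broadcast)
Usable hosts: 262142


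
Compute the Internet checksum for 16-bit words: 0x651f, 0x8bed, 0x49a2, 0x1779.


Sum all words (with carry folding):
+ 0x651f = 0x651f
+ 0x8bed = 0xf10c
+ 0x49a2 = 0x3aaf
+ 0x1779 = 0x5228
One's complement: ~0x5228
Checksum = 0xadd7


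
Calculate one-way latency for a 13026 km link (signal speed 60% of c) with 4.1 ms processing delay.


Speed = 0.6 * 3e5 km/s = 180000 km/s
Propagation delay = 13026 / 180000 = 0.0724 s = 72.3667 ms
Processing delay = 4.1 ms
Total one-way latency = 76.4667 ms


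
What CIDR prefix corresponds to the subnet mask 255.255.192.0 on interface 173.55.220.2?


Binary: 11111111.11111111.11000000.00000000
Count leading 1s
Prefix: /18


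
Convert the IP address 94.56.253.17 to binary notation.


94 = 01011110
56 = 00111000
253 = 11111101
17 = 00010001
Binary: 01011110.00111000.11111101.00010001


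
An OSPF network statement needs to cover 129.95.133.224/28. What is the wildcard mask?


Subnet mask: 255.255.255.240
Wildcard = 255.255.255.255 - subnet mask
255 - 255 = 0
255 - 255 = 0
255 - 255 = 0
255 - 240 = 15
Wildcard: 0.0.0.15


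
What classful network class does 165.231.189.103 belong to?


First octet: 165
Binary: 10100101
10xxxxxx -> Class B (128-191)
Class B, default mask 255.255.0.0 (/16)


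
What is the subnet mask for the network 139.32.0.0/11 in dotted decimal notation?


/11 means 11 network bits, 21 host bits
Binary: 11111111111000000000000000000000
Mask: 255.224.0.0


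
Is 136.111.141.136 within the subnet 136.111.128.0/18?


Subnet network: 136.111.128.0
Test IP AND mask: 136.111.128.0
Yes, 136.111.141.136 is in 136.111.128.0/18


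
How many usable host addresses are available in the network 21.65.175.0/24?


Host bits = 32 - 24 = 8
Total addresses = 2^8 = 256
Usable = total - 2 (network and broadcast)
Usable hosts: 254


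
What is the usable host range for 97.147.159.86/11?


Network: 97.128.0.0
Broadcast: 97.159.255.255
First usable = network + 1
Last usable = broadcast - 1
Range: 97.128.0.1 to 97.159.255.254


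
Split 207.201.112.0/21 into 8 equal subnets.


New prefix = 21 + 3 = 24
Each subnet has 256 addresses
  207.201.112.0/24
  207.201.113.0/24
  207.201.114.0/24
  207.201.115.0/24
  207.201.116.0/24
  207.201.117.0/24
  207.201.118.0/24
  207.201.119.0/24
Subnets: 207.201.112.0/24, 207.201.113.0/24, 207.201.114.0/24, 207.201.115.0/24, 207.201.116.0/24, 207.201.117.0/24, 207.201.118.0/24, 207.201.119.0/24


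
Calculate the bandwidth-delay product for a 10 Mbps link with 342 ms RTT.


BDP = bandwidth * RTT
= 10 Mbps * 342 ms
= 10 * 1e6 * 342 / 1000 bits
= 3420000 bits
= 427500 bytes
= 417.4805 KB
BDP = 3420000 bits (427500 bytes)


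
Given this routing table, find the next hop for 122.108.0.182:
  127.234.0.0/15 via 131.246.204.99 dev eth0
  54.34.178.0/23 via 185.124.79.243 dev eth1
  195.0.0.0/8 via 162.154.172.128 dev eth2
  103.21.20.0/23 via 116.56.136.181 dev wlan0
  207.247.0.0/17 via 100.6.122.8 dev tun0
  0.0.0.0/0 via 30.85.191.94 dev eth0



Longest prefix match for 122.108.0.182:
  /15 127.234.0.0: no
  /23 54.34.178.0: no
  /8 195.0.0.0: no
  /23 103.21.20.0: no
  /17 207.247.0.0: no
  /0 0.0.0.0: MATCH
Selected: next-hop 30.85.191.94 via eth0 (matched /0)


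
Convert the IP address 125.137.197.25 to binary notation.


125 = 01111101
137 = 10001001
197 = 11000101
25 = 00011001
Binary: 01111101.10001001.11000101.00011001


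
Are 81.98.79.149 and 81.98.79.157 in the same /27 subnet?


Mask: 255.255.255.224
81.98.79.149 AND mask = 81.98.79.128
81.98.79.157 AND mask = 81.98.79.128
Yes, same subnet (81.98.79.128)


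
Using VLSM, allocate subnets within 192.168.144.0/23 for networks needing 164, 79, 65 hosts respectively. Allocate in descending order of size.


164 hosts -> /24 (254 usable): 192.168.144.0/24
79 hosts -> /25 (126 usable): 192.168.145.0/25
65 hosts -> /25 (126 usable): 192.168.145.128/25
Allocation: 192.168.144.0/24 (164 hosts, 254 usable); 192.168.145.0/25 (79 hosts, 126 usable); 192.168.145.128/25 (65 hosts, 126 usable)


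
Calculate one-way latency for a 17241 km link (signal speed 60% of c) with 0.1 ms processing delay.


Speed = 0.6 * 3e5 km/s = 180000 km/s
Propagation delay = 17241 / 180000 = 0.0958 s = 95.7833 ms
Processing delay = 0.1 ms
Total one-way latency = 95.8833 ms


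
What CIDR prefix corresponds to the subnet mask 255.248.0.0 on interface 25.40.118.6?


Binary: 11111111.11111000.00000000.00000000
Count leading 1s
Prefix: /13


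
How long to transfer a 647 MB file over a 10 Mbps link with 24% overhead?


Effective throughput = 10 * (1 - 24/100) = 7.6 Mbps
File size in Mb = 647 * 8 = 5176 Mb
Time = 5176 / 7.6
Time = 681.0526 seconds


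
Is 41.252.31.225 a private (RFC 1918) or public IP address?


RFC 1918 private ranges:
  10.0.0.0/8 (10.0.0.0 - 10.255.255.255)
  172.16.0.0/12 (172.16.0.0 - 172.31.255.255)
  192.168.0.0/16 (192.168.0.0 - 192.168.255.255)
Public (not in any RFC 1918 range)


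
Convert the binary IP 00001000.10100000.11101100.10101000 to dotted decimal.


00001000 = 8
10100000 = 160
11101100 = 236
10101000 = 168
IP: 8.160.236.168


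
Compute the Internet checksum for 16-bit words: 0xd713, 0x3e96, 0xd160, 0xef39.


Sum all words (with carry folding):
+ 0xd713 = 0xd713
+ 0x3e96 = 0x15aa
+ 0xd160 = 0xe70a
+ 0xef39 = 0xd644
One's complement: ~0xd644
Checksum = 0x29bb


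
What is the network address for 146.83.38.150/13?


IP:   10010010.01010011.00100110.10010110
Mask: 11111111.11111000.00000000.00000000
AND operation:
Net:  10010010.01010000.00000000.00000000
Network: 146.80.0.0/13


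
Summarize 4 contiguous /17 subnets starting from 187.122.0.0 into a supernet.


Original prefix: /17
Number of subnets: 4 = 2^2
New prefix = 17 - 2 = 15
Supernet: 187.122.0.0/15


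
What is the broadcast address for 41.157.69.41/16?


Network: 41.157.0.0/16
Host bits = 16
Set all host bits to 1:
Broadcast: 41.157.255.255


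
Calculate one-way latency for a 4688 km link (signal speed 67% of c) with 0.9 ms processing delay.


Speed = 0.67 * 3e5 km/s = 201000 km/s
Propagation delay = 4688 / 201000 = 0.0233 s = 23.3234 ms
Processing delay = 0.9 ms
Total one-way latency = 24.2234 ms


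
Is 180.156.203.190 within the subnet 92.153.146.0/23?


Subnet network: 92.153.146.0
Test IP AND mask: 180.156.202.0
No, 180.156.203.190 is not in 92.153.146.0/23


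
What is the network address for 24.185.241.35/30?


IP:   00011000.10111001.11110001.00100011
Mask: 11111111.11111111.11111111.11111100
AND operation:
Net:  00011000.10111001.11110001.00100000
Network: 24.185.241.32/30


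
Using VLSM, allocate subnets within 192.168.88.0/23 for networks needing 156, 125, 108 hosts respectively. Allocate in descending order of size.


156 hosts -> /24 (254 usable): 192.168.88.0/24
125 hosts -> /25 (126 usable): 192.168.89.0/25
108 hosts -> /25 (126 usable): 192.168.89.128/25
Allocation: 192.168.88.0/24 (156 hosts, 254 usable); 192.168.89.0/25 (125 hosts, 126 usable); 192.168.89.128/25 (108 hosts, 126 usable)


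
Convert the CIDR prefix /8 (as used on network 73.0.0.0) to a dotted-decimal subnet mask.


/8 means 8 network bits, 24 host bits
Binary: 11111111000000000000000000000000
Mask: 255.0.0.0


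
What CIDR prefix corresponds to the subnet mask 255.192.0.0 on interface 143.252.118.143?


Binary: 11111111.11000000.00000000.00000000
Count leading 1s
Prefix: /10


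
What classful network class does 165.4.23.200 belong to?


First octet: 165
Binary: 10100101
10xxxxxx -> Class B (128-191)
Class B, default mask 255.255.0.0 (/16)


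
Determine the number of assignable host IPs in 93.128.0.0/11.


Host bits = 32 - 11 = 21
Total addresses = 2^21 = 2097152
Usable = total - 2 (network and broadcast)
Usable hosts: 2097150


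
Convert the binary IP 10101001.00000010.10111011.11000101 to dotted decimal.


10101001 = 169
00000010 = 2
10111011 = 187
11000101 = 197
IP: 169.2.187.197


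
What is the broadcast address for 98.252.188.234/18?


Network: 98.252.128.0/18
Host bits = 14
Set all host bits to 1:
Broadcast: 98.252.191.255


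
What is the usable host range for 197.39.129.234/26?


Network: 197.39.129.192
Broadcast: 197.39.129.255
First usable = network + 1
Last usable = broadcast - 1
Range: 197.39.129.193 to 197.39.129.254


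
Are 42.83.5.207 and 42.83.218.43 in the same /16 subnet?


Mask: 255.255.0.0
42.83.5.207 AND mask = 42.83.0.0
42.83.218.43 AND mask = 42.83.0.0
Yes, same subnet (42.83.0.0)


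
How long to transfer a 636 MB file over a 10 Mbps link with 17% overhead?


Effective throughput = 10 * (1 - 17/100) = 8.3 Mbps
File size in Mb = 636 * 8 = 5088 Mb
Time = 5088 / 8.3
Time = 613.012 seconds


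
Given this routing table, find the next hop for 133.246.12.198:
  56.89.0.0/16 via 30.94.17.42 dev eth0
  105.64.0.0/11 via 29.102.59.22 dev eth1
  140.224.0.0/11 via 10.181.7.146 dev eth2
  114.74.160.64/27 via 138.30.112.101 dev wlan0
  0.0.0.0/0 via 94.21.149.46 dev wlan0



Longest prefix match for 133.246.12.198:
  /16 56.89.0.0: no
  /11 105.64.0.0: no
  /11 140.224.0.0: no
  /27 114.74.160.64: no
  /0 0.0.0.0: MATCH
Selected: next-hop 94.21.149.46 via wlan0 (matched /0)


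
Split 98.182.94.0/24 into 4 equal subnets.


New prefix = 24 + 2 = 26
Each subnet has 64 addresses
  98.182.94.0/26
  98.182.94.64/26
  98.182.94.128/26
  98.182.94.192/26
Subnets: 98.182.94.0/26, 98.182.94.64/26, 98.182.94.128/26, 98.182.94.192/26


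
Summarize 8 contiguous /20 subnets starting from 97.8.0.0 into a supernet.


Original prefix: /20
Number of subnets: 8 = 2^3
New prefix = 20 - 3 = 17
Supernet: 97.8.0.0/17


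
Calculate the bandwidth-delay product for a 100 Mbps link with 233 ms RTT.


BDP = bandwidth * RTT
= 100 Mbps * 233 ms
= 100 * 1e6 * 233 / 1000 bits
= 23300000 bits
= 2912500 bytes
= 2844.2383 KB
BDP = 23300000 bits (2912500 bytes)


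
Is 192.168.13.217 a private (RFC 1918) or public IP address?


RFC 1918 private ranges:
  10.0.0.0/8 (10.0.0.0 - 10.255.255.255)
  172.16.0.0/12 (172.16.0.0 - 172.31.255.255)
  192.168.0.0/16 (192.168.0.0 - 192.168.255.255)
Private (in 192.168.0.0/16)


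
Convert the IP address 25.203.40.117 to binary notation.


25 = 00011001
203 = 11001011
40 = 00101000
117 = 01110101
Binary: 00011001.11001011.00101000.01110101


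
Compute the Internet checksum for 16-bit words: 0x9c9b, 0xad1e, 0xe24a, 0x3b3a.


Sum all words (with carry folding):
+ 0x9c9b = 0x9c9b
+ 0xad1e = 0x49ba
+ 0xe24a = 0x2c05
+ 0x3b3a = 0x673f
One's complement: ~0x673f
Checksum = 0x98c0


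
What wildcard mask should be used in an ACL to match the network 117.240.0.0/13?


Subnet mask: 255.248.0.0
Wildcard = 255.255.255.255 - subnet mask
255 - 255 = 0
255 - 248 = 7
255 - 0 = 255
255 - 0 = 255
Wildcard: 0.7.255.255


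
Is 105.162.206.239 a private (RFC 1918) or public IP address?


RFC 1918 private ranges:
  10.0.0.0/8 (10.0.0.0 - 10.255.255.255)
  172.16.0.0/12 (172.16.0.0 - 172.31.255.255)
  192.168.0.0/16 (192.168.0.0 - 192.168.255.255)
Public (not in any RFC 1918 range)


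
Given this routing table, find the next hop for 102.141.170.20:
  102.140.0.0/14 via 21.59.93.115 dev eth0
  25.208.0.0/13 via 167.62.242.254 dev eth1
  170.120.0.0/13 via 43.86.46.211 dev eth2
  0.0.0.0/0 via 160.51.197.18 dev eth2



Longest prefix match for 102.141.170.20:
  /14 102.140.0.0: MATCH
  /13 25.208.0.0: no
  /13 170.120.0.0: no
  /0 0.0.0.0: MATCH
Selected: next-hop 21.59.93.115 via eth0 (matched /14)


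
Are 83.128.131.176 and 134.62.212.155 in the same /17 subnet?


Mask: 255.255.128.0
83.128.131.176 AND mask = 83.128.128.0
134.62.212.155 AND mask = 134.62.128.0
No, different subnets (83.128.128.0 vs 134.62.128.0)


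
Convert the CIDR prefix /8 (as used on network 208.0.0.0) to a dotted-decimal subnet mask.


/8 means 8 network bits, 24 host bits
Binary: 11111111000000000000000000000000
Mask: 255.0.0.0


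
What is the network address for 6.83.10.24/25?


IP:   00000110.01010011.00001010.00011000
Mask: 11111111.11111111.11111111.10000000
AND operation:
Net:  00000110.01010011.00001010.00000000
Network: 6.83.10.0/25


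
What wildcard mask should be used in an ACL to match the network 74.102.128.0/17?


Subnet mask: 255.255.128.0
Wildcard = 255.255.255.255 - subnet mask
255 - 255 = 0
255 - 255 = 0
255 - 128 = 127
255 - 0 = 255
Wildcard: 0.0.127.255


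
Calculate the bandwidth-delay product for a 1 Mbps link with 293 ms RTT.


BDP = bandwidth * RTT
= 1 Mbps * 293 ms
= 1 * 1e6 * 293 / 1000 bits
= 293000 bits
= 36625 bytes
= 35.7666 KB
BDP = 293000 bits (36625 bytes)


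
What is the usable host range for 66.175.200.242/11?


Network: 66.160.0.0
Broadcast: 66.191.255.255
First usable = network + 1
Last usable = broadcast - 1
Range: 66.160.0.1 to 66.191.255.254


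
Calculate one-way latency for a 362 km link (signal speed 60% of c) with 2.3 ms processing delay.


Speed = 0.6 * 3e5 km/s = 180000 km/s
Propagation delay = 362 / 180000 = 0.002 s = 2.0111 ms
Processing delay = 2.3 ms
Total one-way latency = 4.3111 ms


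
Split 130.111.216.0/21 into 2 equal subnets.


New prefix = 21 + 1 = 22
Each subnet has 1024 addresses
  130.111.216.0/22
  130.111.220.0/22
Subnets: 130.111.216.0/22, 130.111.220.0/22


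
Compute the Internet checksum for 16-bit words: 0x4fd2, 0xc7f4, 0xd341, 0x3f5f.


Sum all words (with carry folding):
+ 0x4fd2 = 0x4fd2
+ 0xc7f4 = 0x17c7
+ 0xd341 = 0xeb08
+ 0x3f5f = 0x2a68
One's complement: ~0x2a68
Checksum = 0xd597


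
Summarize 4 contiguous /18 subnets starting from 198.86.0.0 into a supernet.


Original prefix: /18
Number of subnets: 4 = 2^2
New prefix = 18 - 2 = 16
Supernet: 198.86.0.0/16


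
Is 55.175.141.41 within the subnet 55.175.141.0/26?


Subnet network: 55.175.141.0
Test IP AND mask: 55.175.141.0
Yes, 55.175.141.41 is in 55.175.141.0/26


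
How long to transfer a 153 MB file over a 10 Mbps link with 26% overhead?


Effective throughput = 10 * (1 - 26/100) = 7.4 Mbps
File size in Mb = 153 * 8 = 1224 Mb
Time = 1224 / 7.4
Time = 165.4054 seconds


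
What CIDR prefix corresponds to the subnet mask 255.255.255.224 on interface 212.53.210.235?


Binary: 11111111.11111111.11111111.11100000
Count leading 1s
Prefix: /27


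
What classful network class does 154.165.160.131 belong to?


First octet: 154
Binary: 10011010
10xxxxxx -> Class B (128-191)
Class B, default mask 255.255.0.0 (/16)


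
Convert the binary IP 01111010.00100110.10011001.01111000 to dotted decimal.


01111010 = 122
00100110 = 38
10011001 = 153
01111000 = 120
IP: 122.38.153.120


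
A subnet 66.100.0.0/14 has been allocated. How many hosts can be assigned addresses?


Host bits = 32 - 14 = 18
Total addresses = 2^18 = 262144
Usable = total - 2 (network and broadcast)
Usable hosts: 262142


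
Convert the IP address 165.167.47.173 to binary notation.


165 = 10100101
167 = 10100111
47 = 00101111
173 = 10101101
Binary: 10100101.10100111.00101111.10101101


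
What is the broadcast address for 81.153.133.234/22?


Network: 81.153.132.0/22
Host bits = 10
Set all host bits to 1:
Broadcast: 81.153.135.255


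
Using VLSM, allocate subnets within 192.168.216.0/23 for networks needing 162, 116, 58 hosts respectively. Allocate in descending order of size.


162 hosts -> /24 (254 usable): 192.168.216.0/24
116 hosts -> /25 (126 usable): 192.168.217.0/25
58 hosts -> /26 (62 usable): 192.168.217.128/26
Allocation: 192.168.216.0/24 (162 hosts, 254 usable); 192.168.217.0/25 (116 hosts, 126 usable); 192.168.217.128/26 (58 hosts, 62 usable)


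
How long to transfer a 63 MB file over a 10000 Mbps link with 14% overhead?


Effective throughput = 10000 * (1 - 14/100) = 8600 Mbps
File size in Mb = 63 * 8 = 504 Mb
Time = 504 / 8600
Time = 0.0586 seconds


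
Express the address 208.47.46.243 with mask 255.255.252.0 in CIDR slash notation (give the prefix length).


Binary: 11111111.11111111.11111100.00000000
Count leading 1s
Prefix: /22


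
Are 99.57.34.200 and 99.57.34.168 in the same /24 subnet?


Mask: 255.255.255.0
99.57.34.200 AND mask = 99.57.34.0
99.57.34.168 AND mask = 99.57.34.0
Yes, same subnet (99.57.34.0)


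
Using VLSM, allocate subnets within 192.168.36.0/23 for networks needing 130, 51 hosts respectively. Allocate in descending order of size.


130 hosts -> /24 (254 usable): 192.168.36.0/24
51 hosts -> /26 (62 usable): 192.168.37.0/26
Allocation: 192.168.36.0/24 (130 hosts, 254 usable); 192.168.37.0/26 (51 hosts, 62 usable)


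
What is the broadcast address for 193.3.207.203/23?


Network: 193.3.206.0/23
Host bits = 9
Set all host bits to 1:
Broadcast: 193.3.207.255
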